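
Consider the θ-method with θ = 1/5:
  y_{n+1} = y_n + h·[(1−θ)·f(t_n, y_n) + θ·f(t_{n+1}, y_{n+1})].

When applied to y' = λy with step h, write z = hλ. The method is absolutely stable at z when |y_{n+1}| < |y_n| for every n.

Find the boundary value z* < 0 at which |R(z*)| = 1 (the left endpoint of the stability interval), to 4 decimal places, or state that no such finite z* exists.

left endpoint -3.3333.

On y'=λy, z=hλ:
  y_{n+1} = y_n + z·[4/5·y_n + 1/5·y_{n+1}] ⇒ (1 − 1/5z)y_{n+1} = (1 + 4/5z)y_n
  R(z) = (1 + 4/5z)/(1 − 1/5z).

Need |R(x)|<1, x<0.
x=-1.27: |R|=0.0128
R=−1: 1+4/5x = −1+1/5x ⇒ -3/5x=2 ⇒ x=2/(-3/5)=-3.3333
Confirm numerically:
  x=-3.025: |R|=0.88474 <1
  x=-2.834: |R|=0.80878 <1
  x=-2.826: |R|=0.80552 <1
  x=-2.022: |R|=0.43976 <1
  x=-3.793: |R|=1.15683 >1
  x=-3.560: |R|=1.07944 >1
  x=-3.425: |R|=1.03264 >1
So |R|<1 on (-3.3333, 0).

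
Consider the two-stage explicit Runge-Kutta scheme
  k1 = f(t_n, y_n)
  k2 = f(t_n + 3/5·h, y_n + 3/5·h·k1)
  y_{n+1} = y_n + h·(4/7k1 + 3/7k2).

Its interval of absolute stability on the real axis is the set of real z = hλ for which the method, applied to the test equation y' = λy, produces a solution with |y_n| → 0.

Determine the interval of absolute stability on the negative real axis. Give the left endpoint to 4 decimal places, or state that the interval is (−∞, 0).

(-3.8889, 0).

Set f=λy, z=hλ:
  k1=λy_n ⇒ h·k1=z·y_n;  k2=λ(1+3/5z)y_n ⇒ h·k2=z(1+3/5z)y_n
  y_{n+1}/y_n = 1 + 4/7z + 3/7z(1+3/5z) = 1 + z + 9/35z²
  R(z) = 1 + z + 9/35z².

Solve |R(x)|<1 on ℝ⁻.
x=-1.11: |R|=0.2068
R=1: x+9/35x²=0 ⇒ x=−35/9=-3.8889; min R=1−1/(4·9/35)=0.0278>−1
Confirm numerically:
  x=-3.500: |R|=0.65000 <1
  x=-1.837: |R|=0.03075 <1
  x=-1.816: |R|=0.03202 <1
  x=-4.358: |R|=1.52570 >1
  x=-4.076: |R|=1.19611 >1
Stable set (-3.8889, 0).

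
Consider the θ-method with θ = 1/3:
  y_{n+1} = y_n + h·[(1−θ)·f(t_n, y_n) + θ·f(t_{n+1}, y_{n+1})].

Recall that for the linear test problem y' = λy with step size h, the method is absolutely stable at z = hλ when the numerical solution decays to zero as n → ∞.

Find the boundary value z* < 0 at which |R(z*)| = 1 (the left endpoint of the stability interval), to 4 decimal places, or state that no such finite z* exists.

Test eqn y'=λy, z=hλ:
  y_{n+1} = y_n + z·[2/3·y_n + 1/3·y_{n+1}] ⇒ (1 − 1/3z)y_{n+1} = (1 + 2/3z)y_n
  R(z) = (1 + 2/3z)/(1 − 1/3z).

Solve |R(x)|<1 on ℝ⁻.
x=-0.41: |R|=0.6393
R=−1: 1+2/3x = −1+1/3x ⇒ -1/3x=2 ⇒ x=2/(-1/3)=-6.0000
Confirm numerically:
  x=-5.144: |R|=0.89489 <1
  x=-3.541: |R|=0.62406 <1
  x=-2.870: |R|=0.46678 <1
  x=-6.573: |R|=1.05986 >1
  x=-6.465: |R|=1.04913 >1
  x=-6.136: |R|=1.01489 >1
So |R|<1 on (-6.0000, 0).

left endpoint -6.0000.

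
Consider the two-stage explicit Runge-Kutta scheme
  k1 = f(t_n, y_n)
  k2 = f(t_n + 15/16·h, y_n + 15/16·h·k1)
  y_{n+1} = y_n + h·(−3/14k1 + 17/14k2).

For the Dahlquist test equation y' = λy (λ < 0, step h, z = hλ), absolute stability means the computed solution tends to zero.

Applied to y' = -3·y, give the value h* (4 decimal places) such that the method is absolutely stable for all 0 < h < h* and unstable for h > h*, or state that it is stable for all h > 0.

(-0.8784,0); λ=-3 ⇒ h* = (224/255)/3 = 0.2928.

On y'=λy, z=hλ:
  k1=λy_n ⇒ h·k1=z·y_n;  k2=λ(1+15/16z)y_n ⇒ h·k2=z(1+15/16z)y_n
  y_{n+1}/y_n = 1 − 3/14z + 17/14z(1+15/16z) = 1 + z + 255/224z²
  R(z) = 1 + z + 255/224z².

Boundary: |R(x)|=1, x<0.
x=-0.91: |R|=1.0327
R=1: x+255/224x²=0 ⇒ x=−224/255=-0.8784; min R=1−1/(4·255/224)=0.7804>−1
Confirm numerically:
  x=-0.834: |R|=0.95782 <1
  x=-0.674: |R|=0.84314 <1
  x=-0.650: |R|=0.83097 <1
  x=-1.362: |R|=1.74977 >1
  x=-1.322: |R|=1.66755 >1
  x=-1.090: |R|=1.26252 >1
So |R|<1 on (-0.8784, 0).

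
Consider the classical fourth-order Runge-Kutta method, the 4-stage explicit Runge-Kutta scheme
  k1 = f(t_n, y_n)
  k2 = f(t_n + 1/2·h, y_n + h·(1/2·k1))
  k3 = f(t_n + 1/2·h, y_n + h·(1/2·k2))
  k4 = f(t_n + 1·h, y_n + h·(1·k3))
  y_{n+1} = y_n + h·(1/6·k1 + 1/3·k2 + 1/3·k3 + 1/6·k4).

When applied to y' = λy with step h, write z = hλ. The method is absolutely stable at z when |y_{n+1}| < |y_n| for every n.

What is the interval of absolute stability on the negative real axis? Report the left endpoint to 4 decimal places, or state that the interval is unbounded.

(-2.7853, 0).

Test eqn y'=λy, z=hλ:
  order 4, 4-stage ⇒ R(z)=1+z+z^2/2+z^3/6+z^4/24
  (e.g. R(-0.38)=0.68392, |R|=0.68392)

Solve |R(x)|<1 on ℝ⁻.
x=-0.38: |R|=0.6839
|R(-3.1)|=1.5878 |R(-2.96)|=1.2970 |R(-1.84)|=0.2921
Bisect:
  x_lo=-3.2127 |R|=1.8603  x_hi=-0.2570 |R|=0.7733
  mid=-1.73489 |R|=0.27720 →hi
  mid=-2.47381 |R|=0.62334 →hi
  mid=-2.84327 |R|=1.09098 →lo
  mid=-2.65854 |R|=0.82511 →hi
  mid=-2.75090 |R|=0.94937 →hi
  mid=-2.79708 |R|=1.01792 →lo
  mid=-2.77399 |R|=0.98309 →hi
  ...
  [-2.78536,-2.78518] ⇒ x*=-2.7853
Stable set (-2.7853, 0).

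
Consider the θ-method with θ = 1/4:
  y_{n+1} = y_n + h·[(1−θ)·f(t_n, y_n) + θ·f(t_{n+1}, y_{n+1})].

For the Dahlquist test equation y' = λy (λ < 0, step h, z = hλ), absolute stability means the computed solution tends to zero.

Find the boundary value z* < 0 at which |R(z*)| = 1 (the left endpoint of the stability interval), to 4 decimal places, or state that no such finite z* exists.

z* = -4.0000.

Set f=λy, z=hλ:
  y_{n+1} = y_n + z·[3/4·y_n + 1/4·y_{n+1}] ⇒ (1 − 1/4z)y_{n+1} = (1 + 3/4z)y_n
  Hence R(z) = (1 + 3/4z)/(1 − 1/4z).

Need |R(x)|<1, x<0.
x=-0.35: |R|=0.6782
R=−1: 1+3/4x = −1+1/4x ⇒ -1/2x=2 ⇒ x=2/(-1/2)=-4.0000
Confirm numerically:
  x=-3.027: |R|=0.72307 <1
  x=-2.829: |R|=0.65705 <1
  x=-2.135: |R|=0.39201 <1
  x=-4.300: |R|=1.07229 >1
  x=-4.072: |R|=1.01784 >1
  x=-4.030: |R|=1.00747 >1
Interval (-4.0000, 0).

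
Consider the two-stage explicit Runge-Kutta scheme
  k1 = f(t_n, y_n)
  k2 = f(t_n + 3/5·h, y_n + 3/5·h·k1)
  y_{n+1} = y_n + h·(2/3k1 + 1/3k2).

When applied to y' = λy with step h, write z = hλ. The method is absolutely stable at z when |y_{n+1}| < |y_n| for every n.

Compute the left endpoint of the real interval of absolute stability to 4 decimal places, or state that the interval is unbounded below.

Test eqn y'=λy, z=hλ:
  k1=λy_n ⇒ h·k1=z·y_n;  k2=λ(1+3/5z)y_n ⇒ h·k2=z(1+3/5z)y_n
  y_{n+1}/y_n = 1 + 2/3z + 1/3z(1+3/5z) = 1 + z + 1/5z²
  so R(z) = 1 + z + 1/5z².

Need |R(x)|<1, x<0.
x=-1.42: |R|=0.0167
R=1: x+1/5x²=0 ⇒ x=−5=-5.0000; min R=1−1/(4·1/5)=-0.2500>−1
Confirm numerically:
  x=-4.713: |R|=0.72947 <1
  x=-4.561: |R|=0.59954 <1
  x=-3.571: |R|=0.02059 <1
  x=-3.095: |R|=0.17919 <1
  x=-5.491: |R|=1.53922 >1
  x=-5.385: |R|=1.41464 >1
  x=-5.237: |R|=1.24823 >1
Stable set (-5.0000, 0).

left endpoint -5.0000.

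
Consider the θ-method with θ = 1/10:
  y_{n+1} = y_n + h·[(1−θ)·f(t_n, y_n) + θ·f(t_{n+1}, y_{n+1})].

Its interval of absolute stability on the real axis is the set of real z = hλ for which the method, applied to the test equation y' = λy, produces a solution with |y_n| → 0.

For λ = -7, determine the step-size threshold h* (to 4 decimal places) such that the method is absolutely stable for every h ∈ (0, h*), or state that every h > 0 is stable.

(-2.5000,0); λ=-7 ⇒ h* = (5/2)/7 = 0.3571.

Test eqn y'=λy, z=hλ:
  y_{n+1} = y_n + z·[9/10·y_n + 1/10·y_{n+1}] ⇒ (1 − 1/10z)y_{n+1} = (1 + 9/10z)y_n
  ⇒ R(z) = (1 + 9/10z)/(1 − 1/10z).

Solve |R(x)|<1 on ℝ⁻.
x=-0.32: |R|=0.6899
R=−1: 1+9/10x = −1+1/10x ⇒ -4/5x=2 ⇒ x=2/(-4/5)=-2.5000
Confirm numerically:
  x=-1.839: |R|=0.55334 <1
  x=-1.685: |R|=0.44202 <1
  x=-1.266: |R|=0.12374 <1
  x=-3.036: |R|=1.32894 >1
  x=-2.733: |R|=1.14639 >1
  x=-2.671: |R|=1.10796 >1
Stable set (-2.5000, 0).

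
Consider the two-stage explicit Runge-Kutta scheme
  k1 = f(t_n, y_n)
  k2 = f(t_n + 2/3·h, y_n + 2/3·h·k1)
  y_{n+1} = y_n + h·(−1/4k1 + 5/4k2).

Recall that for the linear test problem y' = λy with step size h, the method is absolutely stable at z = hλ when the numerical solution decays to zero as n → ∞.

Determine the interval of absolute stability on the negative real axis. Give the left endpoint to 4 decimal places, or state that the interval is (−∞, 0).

With y'=λy (z=hλ):
  k1=λy_n ⇒ h·k1=z·y_n;  k2=λ(1+2/3z)y_n ⇒ h·k2=z(1+2/3z)y_n
  y_{n+1}/y_n = 1 − 1/4z + 5/4z(1+2/3z) = 1 + z + 5/6z²
  Hence R(z) = 1 + z + 5/6z².

Boundary: |R(x)|=1, x<0.
x=-0.61: |R|=0.7001
R=1: x+5/6x²=0 ⇒ x=−6/5=-1.2000; min R=1−1/(4·5/6)=0.7000>−1
Confirm numerically:
  x=-1.092: |R|=0.90172 <1
  x=-1.028: |R|=0.85265 <1
  x=-0.845: |R|=0.75002 <1
  x=-0.844: |R|=0.74961 <1
  x=-1.704: |R|=1.71568 >1
  x=-1.561: |R|=1.46960 >1
  x=-1.306: |R|=1.11536 >1
So |R|<1 on (-1.2000, 0).

(-1.2000, 0).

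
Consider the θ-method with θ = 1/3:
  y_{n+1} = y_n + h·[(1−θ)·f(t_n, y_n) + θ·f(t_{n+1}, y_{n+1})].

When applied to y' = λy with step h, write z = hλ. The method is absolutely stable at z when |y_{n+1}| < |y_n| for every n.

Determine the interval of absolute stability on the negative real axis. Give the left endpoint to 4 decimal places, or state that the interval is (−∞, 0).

On y'=λy, z=hλ:
  y_{n+1} = y_n + z·[2/3·y_n + 1/3·y_{n+1}] ⇒ (1 − 1/3z)y_{n+1} = (1 + 2/3z)y_n
  R(z) = (1 + 2/3z)/(1 − 1/3z).

Boundary: |R(x)|=1, x<0.
x=-1.23: |R|=0.1277
R=−1: 1+2/3x = −1+1/3x ⇒ -1/3x=2 ⇒ x=2/(-1/3)=-6.0000
Confirm numerically:
  x=-5.664: |R|=0.96122 <1
  x=-5.540: |R|=0.94614 <1
  x=-4.757: |R|=0.83976 <1
  x=-6.578: |R|=1.06035 >1
  x=-6.389: |R|=1.04143 >1
  x=-6.172: |R|=1.01875 >1
So |R|<1 on (-6.0000, 0).

z∈(-6.0000,0).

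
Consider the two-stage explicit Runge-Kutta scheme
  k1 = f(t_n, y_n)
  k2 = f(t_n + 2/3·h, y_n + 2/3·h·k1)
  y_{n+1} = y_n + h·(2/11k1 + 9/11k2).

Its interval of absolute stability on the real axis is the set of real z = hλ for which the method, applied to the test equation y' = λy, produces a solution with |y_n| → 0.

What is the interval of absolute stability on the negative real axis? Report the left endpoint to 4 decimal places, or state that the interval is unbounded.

(-1.8333, 0).

Test eqn y'=λy, z=hλ:
  k1=λy_n ⇒ h·k1=z·y_n;  k2=λ(1+2/3z)y_n ⇒ h·k2=z(1+2/3z)y_n
  y_{n+1}/y_n = 1 + 2/11z + 9/11z(1+2/3z) = 1 + z + 6/11z²
  ⇒ R(z) = 1 + z + 6/11z².

Solve |R(x)|<1 on ℝ⁻.
x=-0.79: |R|=0.5504
R=1: x+6/11x²=0 ⇒ x=−11/6=-1.8333; min R=1−1/(4·6/11)=0.5417>−1
Confirm numerically:
  x=-1.141: |R|=0.56912 <1
  x=-1.047: |R|=0.55093 <1
  x=-1.035: |R|=0.54930 <1
  x=-0.780: |R|=0.55185 <1
  x=-2.277: |R|=1.55103 >1
  x=-2.254: |R|=1.51719 >1
  x=-1.905: |R|=1.07447 >1
Stable set (-1.8333, 0).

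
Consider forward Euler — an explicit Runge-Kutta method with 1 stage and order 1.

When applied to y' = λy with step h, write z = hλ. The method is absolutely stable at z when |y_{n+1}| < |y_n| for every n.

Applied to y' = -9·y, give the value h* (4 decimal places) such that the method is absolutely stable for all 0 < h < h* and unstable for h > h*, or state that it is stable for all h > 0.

On y'=λy, z=hλ:
  order 1, 1-stage ⇒ R(z)=1+z
  (e.g. R(-0.37)=0.63000, |R|=0.63000)

Boundary: |R(x)|=1, x<0.
x=-0.37: |R|=0.6300
|R(-2.24)|=1.2400 |R(-1.98)|=0.9800 |R(-1.03)|=0.0300
Bisect:
  x_lo=-2.8257 |R|=1.8257  x_hi=-0.3454 |R|=0.6546
  mid=-1.58556 |R|=0.58556 →hi
  mid=-2.20562 |R|=1.20562 →lo
  mid=-1.89559 |R|=0.89559 →hi
  mid=-2.05061 |R|=1.05061 →lo
  mid=-1.97310 |R|=0.97310 →hi
  mid=-2.01185 |R|=1.01185 →lo
  mid=-1.99248 |R|=0.99248 →hi
  ...
  [-2.00004,-1.99989] ⇒ x*=-2.0000
Stable set (-2.0000, 0).

(-2.0000,0); λ=-9 ⇒ h* = 0.2222.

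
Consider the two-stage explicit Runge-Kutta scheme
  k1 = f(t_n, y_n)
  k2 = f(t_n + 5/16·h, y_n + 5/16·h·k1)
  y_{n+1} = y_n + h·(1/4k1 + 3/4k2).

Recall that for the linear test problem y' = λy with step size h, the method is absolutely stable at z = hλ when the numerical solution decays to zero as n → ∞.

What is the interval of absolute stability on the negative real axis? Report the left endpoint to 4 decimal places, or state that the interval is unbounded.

Test eqn y'=λy, z=hλ:
  k1=λy_n ⇒ h·k1=z·y_n;  k2=λ(1+5/16z)y_n ⇒ h·k2=z(1+5/16z)y_n
  y_{n+1}/y_n = 1 + 1/4z + 3/4z(1+5/16z) = 1 + z + 15/64z²
  ⇒ R(z) = 1 + z + 15/64z².

Boundary: |R(x)|=1, x<0.
x=-1.47: |R|=0.0365
R=1: x+15/64x²=0 ⇒ x=−64/15=-4.2667; min R=1−1/(4·15/64)=-0.0667>−1
Confirm numerically:
  x=-4.025: |R|=0.77202 <1
  x=-3.226: |R|=0.21316 <1
  x=-2.672: |R|=0.00134 <1
  x=-1.717: |R|=0.02604 <1
  x=-4.510: |R|=1.25721 >1
  x=-4.388: |R|=1.12478 >1
  x=-4.386: |R|=1.12267 >1
Interval (-4.2667, 0).

(-4.2667, 0).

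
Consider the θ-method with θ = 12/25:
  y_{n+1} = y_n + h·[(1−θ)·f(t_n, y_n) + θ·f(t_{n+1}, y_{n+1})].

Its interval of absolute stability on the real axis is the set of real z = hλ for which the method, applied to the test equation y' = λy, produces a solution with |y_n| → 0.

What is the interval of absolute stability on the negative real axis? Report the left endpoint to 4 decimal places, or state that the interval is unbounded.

With y'=λy (z=hλ):
  y_{n+1} = y_n + z·[13/25·y_n + 12/25·y_{n+1}] ⇒ (1 − 12/25z)y_{n+1} = (1 + 13/25z)y_n
  so R(z) = (1 + 13/25z)/(1 − 12/25z).

Solve |R(x)|<1 on ℝ⁻.
x=-1.21: |R|=0.2346
R=−1: 1+13/25x = −1+12/25x ⇒ -1/25x=2 ⇒ x=2/(-1/25)=-50.0000
Confirm numerically:
  x=-45.238: |R|=0.99161 <1
  x=-32.366: |R|=0.95734 <1
  x=-25.516: |R|=0.92607 <1
  x=-50.093: |R|=1.00015 >1
  x=-50.080: |R|=1.00013 >1
Interval (-50.0000, 0).

z∈(-50.0000,0).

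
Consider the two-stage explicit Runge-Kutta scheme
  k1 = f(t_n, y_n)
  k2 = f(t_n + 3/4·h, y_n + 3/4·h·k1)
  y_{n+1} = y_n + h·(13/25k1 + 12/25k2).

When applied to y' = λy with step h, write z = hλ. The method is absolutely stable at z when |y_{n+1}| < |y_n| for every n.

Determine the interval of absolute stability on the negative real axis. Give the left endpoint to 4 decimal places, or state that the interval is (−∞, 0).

z∈(-2.7778,0).

Set f=λy, z=hλ:
  k1=λy_n ⇒ h·k1=z·y_n;  k2=λ(1+3/4z)y_n ⇒ h·k2=z(1+3/4z)y_n
  y_{n+1}/y_n = 1 + 13/25z + 12/25z(1+3/4z) = 1 + z + 9/25z²
  so R(z) = 1 + z + 9/25z².

Solve |R(x)|<1 on ℝ⁻.
x=-0.85: |R|=0.4101
R=1: x+9/25x²=0 ⇒ x=−25/9=-2.7778; min R=1−1/(4·9/25)=0.3056>−1
Confirm numerically:
  x=-2.452: |R|=0.71243 <1
  x=-2.450: |R|=0.71090 <1
  x=-2.448: |R|=0.70937 <1
  x=-1.416: |R|=0.30582 <1
  x=-3.283: |R|=1.59711 >1
  x=-3.261: |R|=1.56728 >1
So |R|<1 on (-2.7778, 0).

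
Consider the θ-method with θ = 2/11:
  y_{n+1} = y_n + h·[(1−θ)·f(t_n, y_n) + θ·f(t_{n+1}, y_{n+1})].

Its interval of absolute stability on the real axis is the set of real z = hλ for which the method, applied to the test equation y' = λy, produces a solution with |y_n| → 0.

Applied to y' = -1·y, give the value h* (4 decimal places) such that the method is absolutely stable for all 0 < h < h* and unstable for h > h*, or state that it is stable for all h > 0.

Set f=λy, z=hλ:
  y_{n+1} = y_n + z·[9/11·y_n + 2/11·y_{n+1}] ⇒ (1 − 2/11z)y_{n+1} = (1 + 9/11z)y_n
  Hence R(z) = (1 + 9/11z)/(1 − 2/11z).

Solve |R(x)|<1 on ℝ⁻.
x=-1.05: |R|=0.1183
R=−1: 1+9/11x = −1+2/11x ⇒ -7/11x=2 ⇒ x=2/(-7/11)=-3.1429
Confirm numerically:
  x=-3.040: |R|=0.95785 <1
  x=-2.982: |R|=0.93362 <1
  x=-1.668: |R|=0.27985 <1
  x=-3.516: |R|=1.14485 >1
  x=-3.259: |R|=1.04641 >1
Stable set (-3.1429, 0).

(-3.1429,0); λ=-1 ⇒ h* = (22/7)/1 = 3.1429.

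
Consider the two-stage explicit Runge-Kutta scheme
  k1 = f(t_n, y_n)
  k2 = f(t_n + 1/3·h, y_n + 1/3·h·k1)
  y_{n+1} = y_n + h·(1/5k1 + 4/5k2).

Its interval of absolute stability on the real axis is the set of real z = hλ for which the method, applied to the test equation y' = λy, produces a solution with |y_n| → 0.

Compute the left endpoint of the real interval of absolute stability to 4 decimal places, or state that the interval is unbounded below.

On y'=λy, z=hλ:
  k1=λy_n ⇒ h·k1=z·y_n;  k2=λ(1+1/3z)y_n ⇒ h·k2=z(1+1/3z)y_n
  y_{n+1}/y_n = 1 + 1/5z + 4/5z(1+1/3z) = 1 + z + 4/15z²
  ⇒ R(z) = 1 + z + 4/15z².

Find x<0 with |R(x)|<1.
x=-1.18: |R|=0.1913
R=1: x+4/15x²=0 ⇒ x=−15/4=-3.7500; min R=1−1/(4·4/15)=0.0625>−1
Confirm numerically:
  x=-3.715: |R|=0.96533 <1
  x=-3.096: |R|=0.46006 <1
  x=-2.513: |R|=0.17105 <1
  x=-1.548: |R|=0.09101 <1
  x=-4.124: |R|=1.41130 >1
  x=-4.076: |R|=1.35434 >1
So |R|<1 on (-3.7500, 0).

left endpoint -3.7500.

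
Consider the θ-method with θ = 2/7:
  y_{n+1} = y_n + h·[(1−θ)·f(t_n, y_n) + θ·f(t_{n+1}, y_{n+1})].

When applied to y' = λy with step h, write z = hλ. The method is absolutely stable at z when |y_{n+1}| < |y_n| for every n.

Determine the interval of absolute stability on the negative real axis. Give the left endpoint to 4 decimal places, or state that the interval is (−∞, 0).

(-4.6667, 0).

With y'=λy (z=hλ):
  y_{n+1} = y_n + z·[5/7·y_n + 2/7·y_{n+1}] ⇒ (1 − 2/7z)y_{n+1} = (1 + 5/7z)y_n
  Hence R(z) = (1 + 5/7z)/(1 − 2/7z).

Boundary: |R(x)|=1, x<0.
x=-0.76: |R|=0.3756
R=−1: 1+5/7x = −1+2/7x ⇒ -3/7x=2 ⇒ x=2/(-3/7)=-4.6667
Confirm numerically:
  x=-4.354: |R|=0.94029 <1
  x=-4.329: |R|=0.93530 <1
  x=-2.924: |R|=0.59309 <1
  x=-4.912: |R|=1.04375 >1
  x=-4.866: |R|=1.03574 >1
Interval (-4.6667, 0).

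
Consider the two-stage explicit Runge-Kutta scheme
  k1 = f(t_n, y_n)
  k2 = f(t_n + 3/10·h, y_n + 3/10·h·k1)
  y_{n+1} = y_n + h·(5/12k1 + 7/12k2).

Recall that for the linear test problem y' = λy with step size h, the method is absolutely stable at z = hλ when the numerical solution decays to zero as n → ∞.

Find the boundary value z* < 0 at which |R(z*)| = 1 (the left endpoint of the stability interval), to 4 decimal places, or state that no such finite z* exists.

With y'=λy (z=hλ):
  k1=λy_n ⇒ h·k1=z·y_n;  k2=λ(1+3/10z)y_n ⇒ h·k2=z(1+3/10z)y_n
  y_{n+1}/y_n = 1 + 5/12z + 7/12z(1+3/10z) = 1 + z + 7/40z²
  R(z) = 1 + z + 7/40z².

Find x<0 with |R(x)|<1.
x=-0.74: |R|=0.3558
R=1: x+7/40x²=0 ⇒ x=−40/7=-5.7143; min R=1−1/(4·7/40)=-0.4286>−1
Confirm numerically:
  x=-5.018: |R|=0.38856 <1
  x=-4.576: |R|=0.08846 <1
  x=-4.563: |R|=0.08067 <1
  x=-2.575: |R|=0.41464 <1
  x=-6.276: |R|=1.61693 >1
  x=-6.013: |R|=1.31433 >1
  x=-6.010: |R|=1.31102 >1
Interval (-5.7143, 0).

z* = -5.7143.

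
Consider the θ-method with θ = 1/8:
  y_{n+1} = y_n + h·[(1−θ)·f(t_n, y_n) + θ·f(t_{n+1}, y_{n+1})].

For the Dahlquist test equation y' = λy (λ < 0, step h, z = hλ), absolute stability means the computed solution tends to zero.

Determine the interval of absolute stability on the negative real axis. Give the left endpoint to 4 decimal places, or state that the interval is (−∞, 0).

Set f=λy, z=hλ:
  y_{n+1} = y_n + z·[7/8·y_n + 1/8·y_{n+1}] ⇒ (1 − 1/8z)y_{n+1} = (1 + 7/8z)y_n
  Hence R(z) = (1 + 7/8z)/(1 − 1/8z).

Need |R(x)|<1, x<0.
x=-1.6: |R|=0.3333
R=−1: 1+7/8x = −1+1/8x ⇒ -3/4x=2 ⇒ x=2/(-3/4)=-2.6667
Confirm numerically:
  x=-2.118: |R|=0.67464 <1
  x=-2.101: |R|=0.66399 <1
  x=-2.033: |R|=0.62105 <1
  x=-1.777: |R|=0.45402 <1
  x=-3.095: |R|=1.23164 >1
  x=-2.974: |R|=1.16803 >1
  x=-2.813: |R|=1.08120 >1
Interval (-2.6667, 0).

z∈(-2.6667,0).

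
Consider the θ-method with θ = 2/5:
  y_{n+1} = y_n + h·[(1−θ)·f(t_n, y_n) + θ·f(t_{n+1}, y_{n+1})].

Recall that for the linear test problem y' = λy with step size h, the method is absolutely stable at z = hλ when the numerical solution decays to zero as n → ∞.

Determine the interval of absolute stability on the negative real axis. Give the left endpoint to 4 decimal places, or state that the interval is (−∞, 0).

With y'=λy (z=hλ):
  y_{n+1} = y_n + z·[3/5·y_n + 2/5·y_{n+1}] ⇒ (1 − 2/5z)y_{n+1} = (1 + 3/5z)y_n
  Hence R(z) = (1 + 3/5z)/(1 − 2/5z).

Boundary: |R(x)|=1, x<0.
x=-1.27: |R|=0.1578
R=−1: 1+3/5x = −1+2/5x ⇒ -1/5x=2 ⇒ x=2/(-1/5)=-10.0000
Confirm numerically:
  x=-8.452: |R|=0.92933 <1
  x=-6.933: |R|=0.83743 <1
  x=-4.899: |R|=0.65529 <1
  x=-10.298: |R|=1.01164 >1
  x=-10.226: |R|=1.00888 >1
Interval (-10.0000, 0).

(-10.0000, 0).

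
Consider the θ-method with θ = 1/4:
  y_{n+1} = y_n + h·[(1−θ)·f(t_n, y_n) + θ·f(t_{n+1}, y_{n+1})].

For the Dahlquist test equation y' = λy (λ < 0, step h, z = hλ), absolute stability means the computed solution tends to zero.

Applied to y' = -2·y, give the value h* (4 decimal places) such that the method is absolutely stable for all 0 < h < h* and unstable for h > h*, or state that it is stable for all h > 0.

With y'=λy (z=hλ):
  y_{n+1} = y_n + z·[3/4·y_n + 1/4·y_{n+1}] ⇒ (1 − 1/4z)y_{n+1} = (1 + 3/4z)y_n
  ⇒ R(z) = (1 + 3/4z)/(1 − 1/4z).

Solve |R(x)|<1 on ℝ⁻.
x=-0.37: |R|=0.6613
R=−1: 1+3/4x = −1+1/4x ⇒ -1/2x=2 ⇒ x=2/(-1/2)=-4.0000
Confirm numerically:
  x=-3.509: |R|=0.86922 <1
  x=-3.364: |R|=0.82727 <1
  x=-2.564: |R|=0.56246 <1
  x=-1.835: |R|=0.25793 <1
  x=-4.306: |R|=1.07368 >1
  x=-4.110: |R|=1.02713 >1
Interval (-4.0000, 0).

(-4.0000,0); λ=-2 ⇒ h* = (4)/2 = 2.0000.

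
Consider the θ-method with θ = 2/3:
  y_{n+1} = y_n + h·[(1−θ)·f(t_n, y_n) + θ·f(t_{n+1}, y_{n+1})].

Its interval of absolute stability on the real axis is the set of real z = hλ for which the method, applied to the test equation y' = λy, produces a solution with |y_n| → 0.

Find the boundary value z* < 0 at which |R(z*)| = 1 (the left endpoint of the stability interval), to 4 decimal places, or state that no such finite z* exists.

(−∞, 0) — no finite endpoint.

On y'=λy, z=hλ:
  y_{n+1} = y_n + z·[1/3·y_n + 2/3·y_{n+1}] ⇒ (1 − 2/3z)y_{n+1} = (1 + 1/3z)y_n
  R(z) = (1 + 1/3z)/(1 − 2/3z).

Need |R(x)|<1, x<0.
x=-0.71: |R|=0.5181
x=-2: |R|=0.1429
x=-10: |R|=0.3043
x=-100: |R|=0.4778
θ=2/3≥1/2 ⇒ |1+1/3x|<|1−2/3x| ∀x<0 ⇒ stable on all of ℝ⁻.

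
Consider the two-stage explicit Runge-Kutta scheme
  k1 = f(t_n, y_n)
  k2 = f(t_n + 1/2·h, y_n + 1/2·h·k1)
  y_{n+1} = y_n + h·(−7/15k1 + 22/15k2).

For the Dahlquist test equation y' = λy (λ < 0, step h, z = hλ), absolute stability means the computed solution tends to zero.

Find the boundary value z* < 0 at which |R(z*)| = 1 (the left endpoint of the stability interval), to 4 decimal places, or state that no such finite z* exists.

On y'=λy, z=hλ:
  k1=λy_n ⇒ h·k1=z·y_n;  k2=λ(1+1/2z)y_n ⇒ h·k2=z(1+1/2z)y_n
  y_{n+1}/y_n = 1 − 7/15z + 22/15z(1+1/2z) = 1 + z + 11/15z²
  R(z) = 1 + z + 11/15z².

Solve |R(x)|<1 on ℝ⁻.
x=-1.01: |R|=0.7381
R=1: x+11/15x²=0 ⇒ x=−15/11=-1.3636; min R=1−1/(4·11/15)=0.6591>−1
Confirm numerically:
  x=-0.849: |R|=0.67959 <1
  x=-0.802: |R|=0.66968 <1
  x=-0.684: |R|=0.65909 <1
  x=-0.575: |R|=0.66746 <1
  x=-1.592: |R|=1.26661 >1
  x=-1.456: |R|=1.09862 >1
Stable set (-1.3636, 0).

left endpoint -1.3636.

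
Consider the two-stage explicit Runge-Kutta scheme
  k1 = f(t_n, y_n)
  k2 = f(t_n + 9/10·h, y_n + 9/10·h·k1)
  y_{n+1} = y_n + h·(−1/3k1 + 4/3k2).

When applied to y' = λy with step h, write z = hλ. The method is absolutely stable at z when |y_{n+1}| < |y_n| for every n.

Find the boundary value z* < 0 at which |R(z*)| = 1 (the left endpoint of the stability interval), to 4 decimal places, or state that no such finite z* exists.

Set f=λy, z=hλ:
  k1=λy_n ⇒ h·k1=z·y_n;  k2=λ(1+9/10z)y_n ⇒ h·k2=z(1+9/10z)y_n
  y_{n+1}/y_n = 1 − 1/3z + 4/3z(1+9/10z) = 1 + z + 6/5z²
  so R(z) = 1 + z + 6/5z².

Boundary: |R(x)|=1, x<0.
x=-1.59: |R|=2.4437
R=1: x+6/5x²=0 ⇒ x=−5/6=-0.8333; min R=1−1/(4·6/5)=0.7917>−1
Confirm numerically:
  x=-0.690: |R|=0.88132 <1
  x=-0.654: |R|=0.85926 <1
  x=-0.575: |R|=0.82175 <1
  x=-1.207: |R|=1.54122 >1
  x=-1.080: |R|=1.31968 >1
  x=-0.952: |R|=1.13556 >1
So |R|<1 on (-0.8333, 0).

left endpoint -0.8333.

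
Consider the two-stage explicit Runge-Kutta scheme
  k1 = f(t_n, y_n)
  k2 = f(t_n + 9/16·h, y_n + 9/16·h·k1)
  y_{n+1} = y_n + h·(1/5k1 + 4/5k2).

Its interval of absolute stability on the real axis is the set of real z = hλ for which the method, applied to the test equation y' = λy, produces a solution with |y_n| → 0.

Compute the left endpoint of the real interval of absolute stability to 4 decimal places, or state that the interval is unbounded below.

z* = -2.2222.

Set f=λy, z=hλ:
  k1=λy_n ⇒ h·k1=z·y_n;  k2=λ(1+9/16z)y_n ⇒ h·k2=z(1+9/16z)y_n
  y_{n+1}/y_n = 1 + 1/5z + 4/5z(1+9/16z) = 1 + z + 9/20z²
  R(z) = 1 + z + 9/20z².

Find x<0 with |R(x)|<1.
x=-1.17: |R|=0.4460
R=1: x+9/20x²=0 ⇒ x=−20/9=-2.2222; min R=1−1/(4·9/20)=0.4444>−1
Confirm numerically:
  x=-1.856: |R|=0.69413 <1
  x=-1.606: |R|=0.55466 <1
  x=-1.153: |R|=0.44523 <1
  x=-1.013: |R|=0.44878 <1
  x=-2.607: |R|=1.45140 >1
  x=-2.415: |R|=1.20950 >1
Stable set (-2.2222, 0).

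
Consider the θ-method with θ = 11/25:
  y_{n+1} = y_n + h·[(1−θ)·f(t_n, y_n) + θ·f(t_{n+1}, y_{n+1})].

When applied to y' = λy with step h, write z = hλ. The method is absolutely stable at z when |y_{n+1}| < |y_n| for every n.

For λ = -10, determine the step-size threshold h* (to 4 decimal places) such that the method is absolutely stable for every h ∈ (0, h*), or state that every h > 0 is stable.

(-16.6667,0); λ=-10 ⇒ h* = (50/3)/10 = 1.6667.

Set f=λy, z=hλ:
  y_{n+1} = y_n + z·[14/25·y_n + 11/25·y_{n+1}] ⇒ (1 − 11/25z)y_{n+1} = (1 + 14/25z)y_n
  R(z) = (1 + 14/25z)/(1 − 11/25z).

Find x<0 with |R(x)|<1.
x=-1.76: |R|=0.0081
R=−1: 1+14/25x = −1+11/25x ⇒ -3/25x=2 ⇒ x=2/(-3/25)=-16.6667
Confirm numerically:
  x=-14.765: |R|=0.96956 <1
  x=-10.393: |R|=0.86491 <1
  x=-7.627: |R|=0.75097 <1
  x=-16.958: |R|=1.00413 >1
  x=-16.694: |R|=1.00039 >1
So |R|<1 on (-16.6667, 0).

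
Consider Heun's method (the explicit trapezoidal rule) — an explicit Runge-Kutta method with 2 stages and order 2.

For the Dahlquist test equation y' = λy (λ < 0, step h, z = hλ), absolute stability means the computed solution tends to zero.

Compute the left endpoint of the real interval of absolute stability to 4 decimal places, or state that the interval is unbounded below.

Test eqn y'=λy, z=hλ:
  order 2, 2-stage ⇒ R(z)=1+z+z^2/2
  (e.g. R(-1)=0.50000, |R|=0.50000)

Boundary: |R(x)|=1, x<0.
x=-1: |R|=0.5000
|R(-1.46)|=0.6058 |R(-0.91)|=0.5041 |R(-0.66)|=0.5578
Bisect:
  x_lo=-2.6019 |R|=1.7830  x_hi=-0.2418 |R|=0.7875
  mid=-1.42180 |R|=0.58896 →hi
  mid=-2.01183 |R|=1.01190 →lo
  mid=-1.71681 |R|=0.75691 →hi
  mid=-1.86432 |R|=0.87353 →hi
  mid=-1.93807 |R|=0.93999 →hi
  mid=-1.97495 |R|=0.97526 →hi
  mid=-1.99339 |R|=0.99341 →hi
  mid=-2.00261 |R|=1.00261 →lo
  mid=-1.99800 |R|=0.99800 →hi
  ...
  [-2.00002,-1.99987] ⇒ x*=-2.0000
So |R|<1 on (-2.0000, 0).

z* = -2.0000.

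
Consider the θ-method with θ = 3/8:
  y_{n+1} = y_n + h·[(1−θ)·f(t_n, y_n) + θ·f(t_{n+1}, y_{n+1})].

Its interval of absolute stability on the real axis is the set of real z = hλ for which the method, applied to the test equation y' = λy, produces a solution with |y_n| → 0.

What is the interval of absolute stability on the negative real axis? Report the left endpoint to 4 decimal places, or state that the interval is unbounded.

(-8.0000, 0).

On y'=λy, z=hλ:
  y_{n+1} = y_n + z·[5/8·y_n + 3/8·y_{n+1}] ⇒ (1 − 3/8z)y_{n+1} = (1 + 5/8z)y_n
  ⇒ R(z) = (1 + 5/8z)/(1 − 3/8z).

Find x<0 with |R(x)|<1.
x=-0.59: |R|=0.5169
R=−1: 1+5/8x = −1+3/8x ⇒ -1/4x=2 ⇒ x=2/(-1/4)=-8.0000
Confirm numerically:
  x=-7.917: |R|=0.99477 <1
  x=-7.408: |R|=0.96083 <1
  x=-5.354: |R|=0.78007 <1
  x=-3.267: |R|=0.46823 <1
  x=-8.572: |R|=1.03393 >1
  x=-8.567: |R|=1.03365 >1
Interval (-8.0000, 0).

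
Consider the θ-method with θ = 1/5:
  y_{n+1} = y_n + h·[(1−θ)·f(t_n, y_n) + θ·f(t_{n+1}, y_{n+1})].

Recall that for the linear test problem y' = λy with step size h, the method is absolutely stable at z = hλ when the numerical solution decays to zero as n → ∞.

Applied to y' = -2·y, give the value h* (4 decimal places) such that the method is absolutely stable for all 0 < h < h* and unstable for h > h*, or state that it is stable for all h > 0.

(-3.3333,0); λ=-2 ⇒ h* = (10/3)/2 = 1.6667.

With y'=λy (z=hλ):
  y_{n+1} = y_n + z·[4/5·y_n + 1/5·y_{n+1}] ⇒ (1 − 1/5z)y_{n+1} = (1 + 4/5z)y_n
  R(z) = (1 + 4/5z)/(1 − 1/5z).

Solve |R(x)|<1 on ℝ⁻.
x=-1.47: |R|=0.1360
R=−1: 1+4/5x = −1+1/5x ⇒ -3/5x=2 ⇒ x=2/(-3/5)=-3.3333
Confirm numerically:
  x=-2.291: |R|=0.57112 <1
  x=-1.627: |R|=0.22755 <1
  x=-1.617: |R|=0.22185 <1
  x=-1.587: |R|=0.20465 <1
  x=-3.602: |R|=1.09370 >1
  x=-3.488: |R|=1.05467 >1
Interval (-3.3333, 0).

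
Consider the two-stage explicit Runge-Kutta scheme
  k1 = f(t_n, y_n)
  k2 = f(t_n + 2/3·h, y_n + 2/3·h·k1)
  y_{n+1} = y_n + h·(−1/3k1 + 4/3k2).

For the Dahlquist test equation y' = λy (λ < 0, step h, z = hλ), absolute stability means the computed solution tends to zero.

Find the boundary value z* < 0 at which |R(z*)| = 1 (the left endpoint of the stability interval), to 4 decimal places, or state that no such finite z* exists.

With y'=λy (z=hλ):
  k1=λy_n ⇒ h·k1=z·y_n;  k2=λ(1+2/3z)y_n ⇒ h·k2=z(1+2/3z)y_n
  y_{n+1}/y_n = 1 − 1/3z + 4/3z(1+2/3z) = 1 + z + 8/9z²
  R(z) = 1 + z + 8/9z².

Find x<0 with |R(x)|<1.
x=-1.62: |R|=1.7128
R=1: x+8/9x²=0 ⇒ x=−9/8=-1.1250; min R=1−1/(4·8/9)=0.7188>−1
Confirm numerically:
  x=-0.870: |R|=0.80280 <1
  x=-0.600: |R|=0.72000 <1
  x=-0.522: |R|=0.72021 <1
  x=-1.629: |R|=1.72979 >1
  x=-1.516: |R|=1.52689 >1
  x=-1.323: |R|=1.23285 >1
Stable set (-1.1250, 0).

z* = -1.1250.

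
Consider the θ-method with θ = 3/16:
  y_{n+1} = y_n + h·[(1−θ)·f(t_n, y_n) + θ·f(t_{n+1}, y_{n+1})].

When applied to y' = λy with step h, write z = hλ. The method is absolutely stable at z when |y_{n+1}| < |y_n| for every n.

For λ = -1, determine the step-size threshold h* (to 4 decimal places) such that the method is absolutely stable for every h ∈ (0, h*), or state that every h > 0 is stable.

(-3.2000,0); λ=-1 ⇒ h* = (16/5)/1 = 3.2000.

Set f=λy, z=hλ:
  y_{n+1} = y_n + z·[13/16·y_n + 3/16·y_{n+1}] ⇒ (1 − 3/16z)y_{n+1} = (1 + 13/16z)y_n
  R(z) = (1 + 13/16z)/(1 − 3/16z).

Solve |R(x)|<1 on ℝ⁻.
x=-1.31: |R|=0.0517
R=−1: 1+13/16x = −1+3/16x ⇒ -5/8x=2 ⇒ x=2/(-5/8)=-3.2000
Confirm numerically:
  x=-2.921: |R|=0.88733 <1
  x=-2.693: |R|=0.78944 <1
  x=-1.765: |R|=0.32613 <1
  x=-1.626: |R|=0.24610 <1
  x=-3.655: |R|=1.16874 >1
  x=-3.646: |R|=1.16557 >1
  x=-3.373: |R|=1.06624 >1
So |R|<1 on (-3.2000, 0).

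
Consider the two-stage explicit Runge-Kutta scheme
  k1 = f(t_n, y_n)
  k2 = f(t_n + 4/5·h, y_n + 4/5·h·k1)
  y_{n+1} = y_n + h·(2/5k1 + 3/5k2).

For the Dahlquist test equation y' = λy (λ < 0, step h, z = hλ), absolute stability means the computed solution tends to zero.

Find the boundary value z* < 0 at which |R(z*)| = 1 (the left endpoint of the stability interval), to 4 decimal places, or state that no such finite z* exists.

Set f=λy, z=hλ:
  k1=λy_n ⇒ h·k1=z·y_n;  k2=λ(1+4/5z)y_n ⇒ h·k2=z(1+4/5z)y_n
  y_{n+1}/y_n = 1 + 2/5z + 3/5z(1+4/5z) = 1 + z + 12/25z²
  Hence R(z) = 1 + z + 12/25z².

Need |R(x)|<1, x<0.
x=-1.14: |R|=0.4838
R=1: x+12/25x²=0 ⇒ x=−25/12=-2.0833; min R=1−1/(4·12/25)=0.4792>−1
Confirm numerically:
  x=-1.626: |R|=0.64306 <1
  x=-1.292: |R|=0.50925 <1
  x=-1.115: |R|=0.48175 <1
  x=-2.543: |R|=1.56109 >1
  x=-2.241: |R|=1.16960 >1
  x=-2.166: |R|=1.08595 >1
Stable set (-2.0833, 0).

left endpoint -2.0833.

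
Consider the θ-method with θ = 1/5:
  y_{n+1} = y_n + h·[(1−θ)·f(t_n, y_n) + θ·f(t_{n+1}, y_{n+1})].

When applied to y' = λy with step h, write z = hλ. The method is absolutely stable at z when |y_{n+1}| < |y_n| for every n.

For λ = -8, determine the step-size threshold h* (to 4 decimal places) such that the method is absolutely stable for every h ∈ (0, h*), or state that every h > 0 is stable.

(-3.3333,0); λ=-8 ⇒ h* = (10/3)/8 = 0.4167.

With y'=λy (z=hλ):
  y_{n+1} = y_n + z·[4/5·y_n + 1/5·y_{n+1}] ⇒ (1 − 1/5z)y_{n+1} = (1 + 4/5z)y_n
  so R(z) = (1 + 4/5z)/(1 − 1/5z).

Find x<0 with |R(x)|<1.
x=-1.75: |R|=0.2963
R=−1: 1+4/5x = −1+1/5x ⇒ -3/5x=2 ⇒ x=2/(-3/5)=-3.3333
Confirm numerically:
  x=-3.312: |R|=0.99230 <1
  x=-2.918: |R|=0.84264 <1
  x=-1.896: |R|=0.37471 <1
  x=-1.584: |R|=0.20292 <1
  x=-3.839: |R|=1.17163 >1
  x=-3.473: |R|=1.04945 >1
  x=-3.409: |R|=1.02699 >1
Stable set (-3.3333, 0).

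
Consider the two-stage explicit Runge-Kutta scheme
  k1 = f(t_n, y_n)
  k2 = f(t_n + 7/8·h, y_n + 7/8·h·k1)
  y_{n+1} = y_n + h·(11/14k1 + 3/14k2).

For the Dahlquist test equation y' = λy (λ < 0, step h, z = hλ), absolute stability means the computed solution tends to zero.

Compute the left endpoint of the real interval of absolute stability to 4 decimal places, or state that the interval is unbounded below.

On y'=λy, z=hλ:
  k1=λy_n ⇒ h·k1=z·y_n;  k2=λ(1+7/8z)y_n ⇒ h·k2=z(1+7/8z)y_n
  y_{n+1}/y_n = 1 + 11/14z + 3/14z(1+7/8z) = 1 + z + 3/16z²
  so R(z) = 1 + z + 3/16z².

Solve |R(x)|<1 on ℝ⁻.
x=-1.65: |R|=0.1395
R=1: x+3/16x²=0 ⇒ x=−16/3=-5.3333; min R=1−1/(4·3/16)=-0.3333>−1
Confirm numerically:
  x=-4.861: |R|=0.56950 <1
  x=-4.551: |R|=0.33243 <1
  x=-3.634: |R|=0.15788 <1
  x=-5.704: |R|=1.39643 >1
  x=-5.665: |R|=1.35229 >1
Stable set (-5.3333, 0).

left endpoint -5.3333.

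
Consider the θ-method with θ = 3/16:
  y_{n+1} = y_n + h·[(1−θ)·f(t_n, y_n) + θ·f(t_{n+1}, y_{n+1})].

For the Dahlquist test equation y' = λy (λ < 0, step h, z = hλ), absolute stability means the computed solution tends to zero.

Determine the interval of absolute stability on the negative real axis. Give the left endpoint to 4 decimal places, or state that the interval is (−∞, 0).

Test eqn y'=λy, z=hλ:
  y_{n+1} = y_n + z·[13/16·y_n + 3/16·y_{n+1}] ⇒ (1 − 3/16z)y_{n+1} = (1 + 13/16z)y_n
  ⇒ R(z) = (1 + 13/16z)/(1 − 3/16z).

Need |R(x)|<1, x<0.
x=-0.71: |R|=0.3734
R=−1: 1+13/16x = −1+3/16x ⇒ -5/8x=2 ⇒ x=2/(-5/8)=-3.2000
Confirm numerically:
  x=-2.256: |R|=0.58538 <1
  x=-2.018: |R|=0.46404 <1
  x=-1.650: |R|=0.26014 <1
  x=-3.558: |R|=1.13421 >1
  x=-3.319: |R|=1.04585 >1
Stable set (-3.2000, 0).

z∈(-3.2000,0).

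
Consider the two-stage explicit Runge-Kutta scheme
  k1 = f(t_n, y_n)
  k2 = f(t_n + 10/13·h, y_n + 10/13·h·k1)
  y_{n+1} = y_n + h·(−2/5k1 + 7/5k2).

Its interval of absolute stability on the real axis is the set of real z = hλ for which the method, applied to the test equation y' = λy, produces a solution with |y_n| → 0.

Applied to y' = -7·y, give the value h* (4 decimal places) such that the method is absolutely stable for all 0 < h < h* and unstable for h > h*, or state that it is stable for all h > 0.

(-0.9286,0); λ=-7 ⇒ h* = (13/14)/7 = 0.1327.

On y'=λy, z=hλ:
  k1=λy_n ⇒ h·k1=z·y_n;  k2=λ(1+10/13z)y_n ⇒ h·k2=z(1+10/13z)y_n
  y_{n+1}/y_n = 1 − 2/5z + 7/5z(1+10/13z) = 1 + z + 14/13z²
  Hence R(z) = 1 + z + 14/13z².

Need |R(x)|<1, x<0.
x=-0.64: |R|=0.8011
R=1: x+14/13x²=0 ⇒ x=−13/14=-0.9286; min R=1−1/(4·14/13)=0.7679>−1
Confirm numerically:
  x=-0.901: |R|=0.97325 <1
  x=-0.625: |R|=0.79567 <1
  x=-0.566: |R|=0.77900 <1
  x=-0.544: |R|=0.77470 <1
  x=-1.380: |R|=1.67089 >1
  x=-1.051: |R|=1.13857 >1
Stable set (-0.9286, 0).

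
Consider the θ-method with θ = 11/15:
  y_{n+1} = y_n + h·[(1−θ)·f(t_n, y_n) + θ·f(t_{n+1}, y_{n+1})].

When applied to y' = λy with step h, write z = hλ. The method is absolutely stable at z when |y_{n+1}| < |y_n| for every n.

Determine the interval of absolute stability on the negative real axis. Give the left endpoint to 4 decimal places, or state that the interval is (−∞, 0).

interval (−∞, 0).

On y'=λy, z=hλ:
  y_{n+1} = y_n + z·[4/15·y_n + 11/15·y_{n+1}] ⇒ (1 − 11/15z)y_{n+1} = (1 + 4/15z)y_n
  so R(z) = (1 + 4/15z)/(1 − 11/15z).

Solve |R(x)|<1 on ℝ⁻.
x=-1.73: |R|=0.2374
x=-2: |R|=0.1892
x=-10: |R|=0.2000
x=-100: |R|=0.3453
θ=11/15≥1/2 ⇒ |1+4/15x|<|1−11/15x| ∀x<0 ⇒ unbounded interval.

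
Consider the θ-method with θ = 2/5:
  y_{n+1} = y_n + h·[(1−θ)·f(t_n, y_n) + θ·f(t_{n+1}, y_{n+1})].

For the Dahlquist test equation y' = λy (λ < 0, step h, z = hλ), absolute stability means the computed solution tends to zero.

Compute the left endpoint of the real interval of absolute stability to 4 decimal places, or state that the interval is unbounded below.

z* = -10.0000.

With y'=λy (z=hλ):
  y_{n+1} = y_n + z·[3/5·y_n + 2/5·y_{n+1}] ⇒ (1 − 2/5z)y_{n+1} = (1 + 3/5z)y_n
  ⇒ R(z) = (1 + 3/5z)/(1 − 2/5z).

Solve |R(x)|<1 on ℝ⁻.
x=-1.01: |R|=0.2806
R=−1: 1+3/5x = −1+2/5x ⇒ -1/5x=2 ⇒ x=2/(-1/5)=-10.0000
Confirm numerically:
  x=-9.646: |R|=0.98543 <1
  x=-6.848: |R|=0.83141 <1
  x=-6.242: |R|=0.78506 <1
  x=-4.178: |R|=0.56409 <1
  x=-10.552: |R|=1.02115 >1
  x=-10.523: |R|=1.02008 >1
Stable set (-10.0000, 0).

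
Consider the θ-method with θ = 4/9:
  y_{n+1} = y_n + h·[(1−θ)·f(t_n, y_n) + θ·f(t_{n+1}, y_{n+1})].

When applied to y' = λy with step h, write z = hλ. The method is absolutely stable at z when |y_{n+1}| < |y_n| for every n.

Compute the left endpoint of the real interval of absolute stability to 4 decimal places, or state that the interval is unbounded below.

z* = -18.0000.

With y'=λy (z=hλ):
  y_{n+1} = y_n + z·[5/9·y_n + 4/9·y_{n+1}] ⇒ (1 − 4/9z)y_{n+1} = (1 + 5/9z)y_n
  so R(z) = (1 + 5/9z)/(1 − 4/9z).

Find x<0 with |R(x)|<1.
x=-0.45: |R|=0.6250
R=−1: 1+5/9x = −1+4/9x ⇒ -1/9x=2 ⇒ x=2/(-1/9)=-18.0000
Confirm numerically:
  x=-17.513: |R|=0.99384 <1
  x=-9.569: |R|=0.82166 <1
  x=-8.476: |R|=0.77802 <1
  x=-18.232: |R|=1.00283 >1
  x=-18.178: |R|=1.00218 >1
Interval (-18.0000, 0).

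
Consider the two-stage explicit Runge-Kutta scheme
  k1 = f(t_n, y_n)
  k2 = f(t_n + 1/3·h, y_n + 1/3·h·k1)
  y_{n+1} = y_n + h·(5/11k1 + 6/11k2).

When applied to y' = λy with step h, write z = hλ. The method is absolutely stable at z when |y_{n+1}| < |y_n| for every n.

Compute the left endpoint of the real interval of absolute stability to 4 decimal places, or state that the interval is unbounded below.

With y'=λy (z=hλ):
  k1=λy_n ⇒ h·k1=z·y_n;  k2=λ(1+1/3z)y_n ⇒ h·k2=z(1+1/3z)y_n
  y_{n+1}/y_n = 1 + 5/11z + 6/11z(1+1/3z) = 1 + z + 2/11z²
  R(z) = 1 + z + 2/11z².

Boundary: |R(x)|=1, x<0.
x=-0.49: |R|=0.5537
R=1: x+2/11x²=0 ⇒ x=−11/2=-5.5000; min R=1−1/(4·2/11)=-0.3750>−1
Confirm numerically:
  x=-5.162: |R|=0.68277 <1
  x=-4.306: |R|=0.06521 <1
  x=-4.009: |R|=0.08680 <1
  x=-5.955: |R|=1.49264 >1
  x=-5.842: |R|=1.36327 >1
  x=-5.702: |R|=1.20942 >1
Stable set (-5.5000, 0).

z* = -5.5000.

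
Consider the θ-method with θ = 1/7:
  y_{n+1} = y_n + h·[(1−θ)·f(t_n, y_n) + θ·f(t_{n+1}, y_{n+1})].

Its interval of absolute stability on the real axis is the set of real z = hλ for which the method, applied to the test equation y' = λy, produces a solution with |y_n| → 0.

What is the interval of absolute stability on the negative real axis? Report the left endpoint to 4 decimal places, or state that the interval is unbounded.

z∈(-2.8000,0).

On y'=λy, z=hλ:
  y_{n+1} = y_n + z·[6/7·y_n + 1/7·y_{n+1}] ⇒ (1 − 1/7z)y_{n+1} = (1 + 6/7z)y_n
  so R(z) = (1 + 6/7z)/(1 − 1/7z).

Find x<0 with |R(x)|<1.
x=-1.17: |R|=0.0024
R=−1: 1+6/7x = −1+1/7x ⇒ -5/7x=2 ⇒ x=2/(-5/7)=-2.8000
Confirm numerically:
  x=-2.080: |R|=0.60352 <1
  x=-1.895: |R|=0.49129 <1
  x=-1.334: |R|=0.12047 <1
  x=-3.056: |R|=1.12729 >1
  x=-2.857: |R|=1.02891 >1
So |R|<1 on (-2.8000, 0).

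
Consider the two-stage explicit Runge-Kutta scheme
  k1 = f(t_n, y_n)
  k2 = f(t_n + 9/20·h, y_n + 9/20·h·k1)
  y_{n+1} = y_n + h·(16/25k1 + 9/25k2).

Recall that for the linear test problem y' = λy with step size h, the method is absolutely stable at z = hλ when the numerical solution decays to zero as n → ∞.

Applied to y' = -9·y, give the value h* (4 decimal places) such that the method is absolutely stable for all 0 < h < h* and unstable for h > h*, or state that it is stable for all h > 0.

With y'=λy (z=hλ):
  k1=λy_n ⇒ h·k1=z·y_n;  k2=λ(1+9/20z)y_n ⇒ h·k2=z(1+9/20z)y_n
  y_{n+1}/y_n = 1 + 16/25z + 9/25z(1+9/20z) = 1 + z + 81/500z²
  so R(z) = 1 + z + 81/500z².

Boundary: |R(x)|=1, x<0.
x=-0.91: |R|=0.2242
R=1: x+81/500x²=0 ⇒ x=−500/81=-6.1728; min R=1−1/(4·81/500)=-0.5432>−1
Confirm numerically:
  x=-5.273: |R|=0.23133 <1
  x=-4.907: |R|=0.00626 <1
  x=-3.981: |R|=0.41357 <1
  x=-3.928: |R|=0.42847 <1
  x=-6.379: |R|=1.21305 >1
  x=-6.210: |R|=1.03738 >1
So |R|<1 on (-6.1728, 0).

(-6.1728,0); λ=-9 ⇒ h* = (500/81)/9 = 0.6859.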